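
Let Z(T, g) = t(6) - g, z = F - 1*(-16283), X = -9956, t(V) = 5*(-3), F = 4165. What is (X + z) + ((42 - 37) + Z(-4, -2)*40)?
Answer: 9977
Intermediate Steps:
t(V) = -15
z = 20448 (z = 4165 - 1*(-16283) = 4165 + 16283 = 20448)
Z(T, g) = -15 - g
(X + z) + ((42 - 37) + Z(-4, -2)*40) = (-9956 + 20448) + ((42 - 37) + (-15 - 1*(-2))*40) = 10492 + (5 + (-15 + 2)*40) = 10492 + (5 - 13*40) = 10492 + (5 - 520) = 10492 - 515 = 9977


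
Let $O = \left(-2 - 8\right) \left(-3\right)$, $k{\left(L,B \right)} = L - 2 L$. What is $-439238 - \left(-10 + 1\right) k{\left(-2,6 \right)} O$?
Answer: $-438698$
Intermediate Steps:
$k{\left(L,B \right)} = - L$
$O = 30$ ($O = \left(-10\right) \left(-3\right) = 30$)
$-439238 - \left(-10 + 1\right) k{\left(-2,6 \right)} O = -439238 - \left(-10 + 1\right) \left(\left(-1\right) \left(-2\right)\right) 30 = -439238 - \left(-9\right) 2 \cdot 30 = -439238 - \left(-18\right) 30 = -439238 - -540 = -439238 + 540 = -438698$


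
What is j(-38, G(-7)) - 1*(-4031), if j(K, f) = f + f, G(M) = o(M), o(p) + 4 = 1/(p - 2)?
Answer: 36205/9 ≈ 4022.8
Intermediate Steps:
o(p) = -4 + 1/(-2 + p) (o(p) = -4 + 1/(p - 2) = -4 + 1/(-2 + p))
G(M) = (9 - 4*M)/(-2 + M)
j(K, f) = 2*f
j(-38, G(-7)) - 1*(-4031) = 2*((9 - 4*(-7))/(-2 - 7)) - 1*(-4031) = 2*((9 + 28)/(-9)) + 4031 = 2*(-⅑*37) + 4031 = 2*(-37/9) + 4031 = -74/9 + 4031 = 36205/9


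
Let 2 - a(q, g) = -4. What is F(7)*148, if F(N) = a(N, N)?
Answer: 888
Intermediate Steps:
a(q, g) = 6 (a(q, g) = 2 - 1*(-4) = 2 + 4 = 6)
F(N) = 6
F(7)*148 = 6*148 = 888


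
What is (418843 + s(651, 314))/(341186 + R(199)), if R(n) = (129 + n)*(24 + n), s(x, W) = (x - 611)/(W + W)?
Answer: 65758361/65049810 ≈ 1.0109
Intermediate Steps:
s(x, W) = (-611 + x)/(2*W) (s(x, W) = (-611 + x)/((2*W)) = (-611 + x)*(1/(2*W)) = (-611 + x)/(2*W))
R(n) = (24 + n)*(129 + n)
(418843 + s(651, 314))/(341186 + R(199)) = (418843 + (½)*(-611 + 651)/314)/(341186 + (3096 + 199² + 153*199)) = (418843 + (½)*(1/314)*40)/(341186 + (3096 + 39601 + 30447)) = (418843 + 10/157)/(341186 + 73144) = (65758361/157)/414330 = (65758361/157)*(1/414330) = 65758361/65049810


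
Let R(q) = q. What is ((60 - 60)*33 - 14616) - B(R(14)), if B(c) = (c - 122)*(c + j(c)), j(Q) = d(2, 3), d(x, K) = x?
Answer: -12888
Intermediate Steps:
j(Q) = 2
B(c) = (-122 + c)*(2 + c) (B(c) = (c - 122)*(c + 2) = (-122 + c)*(2 + c))
((60 - 60)*33 - 14616) - B(R(14)) = ((60 - 60)*33 - 14616) - (-244 + 14² - 120*14) = (0*33 - 14616) - (-244 + 196 - 1680) = (0 - 14616) - 1*(-1728) = -14616 + 1728 = -12888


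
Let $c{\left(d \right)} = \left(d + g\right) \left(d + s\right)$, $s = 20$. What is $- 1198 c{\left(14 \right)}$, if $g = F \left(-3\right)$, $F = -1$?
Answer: $-692444$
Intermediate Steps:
$g = 3$ ($g = \left(-1\right) \left(-3\right) = 3$)
$c{\left(d \right)} = \left(3 + d\right) \left(20 + d\right)$ ($c{\left(d \right)} = \left(d + 3\right) \left(d + 20\right) = \left(3 + d\right) \left(20 + d\right)$)
$- 1198 c{\left(14 \right)} = - 1198 \left(60 + 14^{2} + 23 \cdot 14\right) = - 1198 \left(60 + 196 + 322\right) = \left(-1198\right) 578 = -692444$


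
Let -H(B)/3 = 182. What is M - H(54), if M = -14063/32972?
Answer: 17988649/32972 ≈ 545.57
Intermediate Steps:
H(B) = -546 (H(B) = -3*182 = -546)
M = -14063/32972 (M = -14063*1/32972 = -14063/32972 ≈ -0.42651)
M - H(54) = -14063/32972 - 1*(-546) = -14063/32972 + 546 = 17988649/32972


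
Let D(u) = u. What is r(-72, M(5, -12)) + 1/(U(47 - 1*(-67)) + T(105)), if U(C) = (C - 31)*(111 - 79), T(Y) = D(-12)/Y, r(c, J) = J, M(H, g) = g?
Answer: -1115437/92956 ≈ -12.000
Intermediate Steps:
T(Y) = -12/Y
U(C) = -992 + 32*C (U(C) = (-31 + C)*32 = -992 + 32*C)
r(-72, M(5, -12)) + 1/(U(47 - 1*(-67)) + T(105)) = -12 + 1/((-992 + 32*(47 - 1*(-67))) - 12/105) = -12 + 1/((-992 + 32*(47 + 67)) - 12*1/105) = -12 + 1/((-992 + 32*114) - 4/35) = -12 + 1/((-992 + 3648) - 4/35) = -12 + 1/(2656 - 4/35) = -12 + 1/(92956/35) = -12 + 35/92956 = -1115437/92956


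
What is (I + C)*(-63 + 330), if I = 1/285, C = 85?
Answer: 2156114/95 ≈ 22696.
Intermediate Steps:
I = 1/285 ≈ 0.0035088
(I + C)*(-63 + 330) = (1/285 + 85)*(-63 + 330) = (24226/285)*267 = 2156114/95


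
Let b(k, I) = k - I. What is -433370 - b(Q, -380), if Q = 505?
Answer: -434255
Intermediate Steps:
-433370 - b(Q, -380) = -433370 - (505 - 1*(-380)) = -433370 - (505 + 380) = -433370 - 1*885 = -433370 - 885 = -434255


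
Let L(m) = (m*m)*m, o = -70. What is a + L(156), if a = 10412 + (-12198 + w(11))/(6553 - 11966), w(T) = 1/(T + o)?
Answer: 1215775957559/319367 ≈ 3.8068e+6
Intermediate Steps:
w(T) = 1/(-70 + T) (w(T) = 1/(T - 70) = 1/(-70 + T))
a = 3325968887/319367 (a = 10412 + (-12198 + 1/(-70 + 11))/(6553 - 11966) = 10412 + (-12198 + 1/(-59))/(-5413) = 10412 + (-12198 - 1/59)*(-1/5413) = 10412 - 719683/59*(-1/5413) = 10412 + 719683/319367 = 3325968887/319367 ≈ 10414.)
L(m) = m³ (L(m) = m²*m = m³)
a + L(156) = 3325968887/319367 + 156³ = 3325968887/319367 + 3796416 = 1215775957559/319367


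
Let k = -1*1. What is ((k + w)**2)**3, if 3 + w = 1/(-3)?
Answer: 4826809/729 ≈ 6621.1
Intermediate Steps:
k = -1
w = -10/3 (w = -3 + 1/(-3) = -3 + 1*(-1/3) = -3 - 1/3 = -10/3 ≈ -3.3333)
((k + w)**2)**3 = ((-1 - 10/3)**2)**3 = ((-13/3)**2)**3 = (169/9)**3 = 4826809/729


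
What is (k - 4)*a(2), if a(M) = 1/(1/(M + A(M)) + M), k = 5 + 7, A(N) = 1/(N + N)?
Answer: 36/11 ≈ 3.2727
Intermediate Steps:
A(N) = 1/(2*N)
k = 12
a(M) = 1/(M + 1/(M + 1/(2*M))) (a(M) = 1/(1/(M + 1/(2*M)) + M) = 1/(M + 1/(M + 1/(2*M))))
(k - 4)*a(2) = (12 - 4)*((1 + 2*2²)/(2*(3 + 2*2²))) = 8*((1 + 2*4)/(2*(3 + 2*4))) = 8*((1 + 8)/(2*(3 + 8))) = 8*((½)*9/11) = 8*((½)*(1/11)*9) = 8*(9/22) = 36/11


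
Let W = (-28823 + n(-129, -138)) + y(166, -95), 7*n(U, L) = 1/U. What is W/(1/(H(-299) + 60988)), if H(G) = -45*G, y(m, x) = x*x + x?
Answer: -1337247897340/903 ≈ -1.4809e+9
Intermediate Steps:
n(U, L) = 1/(7*U)
y(m, x) = x + x**2 (y(m, x) = x**2 + x = x + x**2)
W = -17963380/903 (W = (-28823 + (1/7)/(-129)) - 95*(1 - 95) = (-28823 + (1/7)*(-1/129)) - 95*(-94) = (-28823 - 1/903) + 8930 = -26027170/903 + 8930 = -17963380/903 ≈ -19893.)
W/(1/(H(-299) + 60988)) = -17963380/(903*(1/(-45*(-299) + 60988))) = -17963380/(903*(1/(13455 + 60988))) = -17963380/(903*(1/74443)) = -17963380/(903*1/74443) = -17963380/903*74443 = -1337247897340/903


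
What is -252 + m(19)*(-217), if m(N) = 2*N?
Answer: -8498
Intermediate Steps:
-252 + m(19)*(-217) = -252 + (2*19)*(-217) = -252 + 38*(-217) = -252 - 8246 = -8498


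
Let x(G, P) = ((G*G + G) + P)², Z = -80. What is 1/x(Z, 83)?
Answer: 1/40998409 ≈ 2.4391e-8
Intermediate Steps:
x(G, P) = (G + P + G²)² (x(G, P) = ((G² + G) + P)² = ((G + G²) + P)² = (G + P + G²)²)
1/x(Z, 83) = 1/((-80 + 83 + (-80)²)²) = 1/((-80 + 83 + 6400)²) = 1/(6403²) = 1/40998409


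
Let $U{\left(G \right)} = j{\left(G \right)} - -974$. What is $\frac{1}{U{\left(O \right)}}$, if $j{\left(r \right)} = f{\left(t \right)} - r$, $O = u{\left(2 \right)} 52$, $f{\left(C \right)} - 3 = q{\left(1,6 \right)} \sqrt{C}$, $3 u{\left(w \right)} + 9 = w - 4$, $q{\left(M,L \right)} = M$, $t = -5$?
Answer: $\frac{10509}{12271054} - \frac{9 i \sqrt{5}}{12271054} \approx 0.00085641 - 1.64 \cdot 10^{-6} i$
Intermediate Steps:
$u{\left(w \right)} = - \frac{13}{3} + \frac{w}{3}$ ($u{\left(w \right)} = -3 + \frac{w - 4}{3} = -3 + \frac{-4 + w}{3} = -3 + \left(- \frac{4}{3} + \frac{w}{3}\right) = - \frac{13}{3} + \frac{w}{3}$)
$f{\left(C \right)} = 3 + \sqrt{C}$ ($f{\left(C \right)} = 3 + 1 \sqrt{C} = 3 + \sqrt{C}$)
$O = - \frac{572}{3}$ ($O = \left(- \frac{13}{3} + \frac{1}{3} \cdot 2\right) 52 = \left(- \frac{13}{3} + \frac{2}{3}\right) 52 = \left(- \frac{11}{3}\right) 52 = - \frac{572}{3} \approx -190.67$)
$j{\left(r \right)} = 3 - r + i \sqrt{5}$ ($j{\left(r \right)} = \left(3 + \sqrt{-5}\right) - r = \left(3 + i \sqrt{5}\right) - r = 3 - r + i \sqrt{5}$)
$U{\left(G \right)} = 977 - G + i \sqrt{5}$ ($U{\left(G \right)} = \left(3 - G + i \sqrt{5}\right) - -974 = \left(3 - G + i \sqrt{5}\right) + 974 = 977 - G + i \sqrt{5}$)
$\frac{1}{U{\left(O \right)}} = \frac{1}{977 - - \frac{572}{3} + i \sqrt{5}} = \frac{1}{977 + \frac{572}{3} + i \sqrt{5}} = \frac{1}{\frac{3503}{3} + i \sqrt{5}}$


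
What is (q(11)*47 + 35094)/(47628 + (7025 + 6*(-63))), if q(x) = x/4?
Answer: 140893/217100 ≈ 0.64898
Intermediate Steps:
q(x) = x/4 (q(x) = x*(¼) = x/4)
(q(11)*47 + 35094)/(47628 + (7025 + 6*(-63))) = (((¼)*11)*47 + 35094)/(47628 + (7025 + 6*(-63))) = ((11/4)*47 + 35094)/(47628 + (7025 - 378)) = (517/4 + 35094)/(47628 + 6647) = (140893/4)/54275 = (140893/4)*(1/54275) = 140893/217100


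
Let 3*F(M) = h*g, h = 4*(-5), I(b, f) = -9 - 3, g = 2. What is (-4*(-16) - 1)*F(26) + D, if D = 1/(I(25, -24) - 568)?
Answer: -487201/580 ≈ -840.00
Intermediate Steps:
I(b, f) = -12
h = -20
F(M) = -40/3 (F(M) = (-20*2)/3 = (⅓)*(-40) = -40/3)
D = -1/580 (D = 1/(-12 - 568) = 1/(-580) = -1/580 ≈ -0.0017241)
(-4*(-16) - 1)*F(26) + D = (-4*(-16) - 1)*(-40/3) - 1/580 = (64 - 1)*(-40/3) - 1/580 = 63*(-40/3) - 1/580 = -840 - 1/580 = -487201/580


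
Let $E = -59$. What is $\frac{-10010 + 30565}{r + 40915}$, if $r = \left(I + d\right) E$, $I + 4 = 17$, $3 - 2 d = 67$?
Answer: $\frac{20555}{42036} \approx 0.48899$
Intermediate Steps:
$d = -32$ ($d = \frac{3}{2} - \frac{67}{2} = -32$)
$I = 13$ ($I = -4 + 17 = 13$)
$r = 1121$ ($r = \left(13 - 32\right) \left(-59\right) = \left(-19\right) \left(-59\right) = 1121$)
$\frac{-10010 + 30565}{r + 40915} = \frac{-10010 + 30565}{1121 + 40915} = \frac{20555}{42036}$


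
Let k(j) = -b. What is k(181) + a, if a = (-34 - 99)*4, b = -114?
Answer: -418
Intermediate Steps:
k(j) = 114 (k(j) = -1*(-114) = 114)
a = -532 (a = -133*4 = -532)
k(181) + a = 114 - 532 = -418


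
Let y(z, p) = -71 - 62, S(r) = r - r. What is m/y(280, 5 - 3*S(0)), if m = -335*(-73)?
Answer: -24455/133 ≈ -183.87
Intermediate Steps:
S(r) = 0
y(z, p) = -133
m = 24455
m/y(280, 5 - 3*S(0)) = 24455/(-133) = 24455*(-1/133) = -24455/133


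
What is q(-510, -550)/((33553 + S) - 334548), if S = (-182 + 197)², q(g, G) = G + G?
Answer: 110/30077 ≈ 0.0036573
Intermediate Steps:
q(g, G) = 2*G
S = 225 (S = 15² = 225)
q(-510, -550)/((33553 + S) - 334548) = (2*(-550))/((33553 + 225) - 334548) = -1100/(33778 - 334548) = -1100/(-300770) = -1100*(-1/300770) = 110/30077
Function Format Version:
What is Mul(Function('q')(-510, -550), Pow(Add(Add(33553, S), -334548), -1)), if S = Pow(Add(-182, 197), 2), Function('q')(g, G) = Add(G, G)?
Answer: Rational(110, 30077) ≈ 0.0036573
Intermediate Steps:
Function('q')(g, G) = Mul(2, G)
S = 225 (S = Pow(15, 2) = 225)
Mul(Function('q')(-510, -550), Pow(Add(Add(33553, S), -334548), -1)) = Mul(Mul(2, -550), Pow(Add(Add(33553, 225), -334548), -1)) = Mul(-1100, Pow(Add(33778, -334548), -1)) = Mul(-1100, Pow(-300770, -1)) = Mul(-1100, Rational(-1, 300770)) = Rational(110, 30077)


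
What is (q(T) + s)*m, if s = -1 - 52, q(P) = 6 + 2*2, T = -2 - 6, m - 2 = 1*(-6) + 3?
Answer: 43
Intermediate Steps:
m = -1 (m = 2 + (1*(-6) + 3) = 2 + (-6 + 3) = 2 - 3 = -1)
T = -8
q(P) = 10 (q(P) = 6 + 4 = 10)
s = -53
(q(T) + s)*m = (10 - 53)*(-1) = -43*(-1) = 43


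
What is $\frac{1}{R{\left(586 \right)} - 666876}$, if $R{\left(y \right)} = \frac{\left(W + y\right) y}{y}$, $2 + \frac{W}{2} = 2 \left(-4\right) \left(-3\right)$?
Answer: $- \frac{1}{666246} \approx -1.5009 \cdot 10^{-6}$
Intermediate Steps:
$W = 44$ ($W = -4 + 2 \cdot 2 \left(-4\right) \left(-3\right) = -4 + 2 \left(\left(-8\right) \left(-3\right)\right) = -4 + 2 \cdot 24 = -4 + 48 = 44$)
$R{\left(y \right)} = 44 + y$ ($R{\left(y \right)} = \frac{\left(44 + y\right) y}{y} = \frac{y \left(44 + y\right)}{y} = 44 + y$)
$\frac{1}{R{\left(586 \right)} - 666876} = \frac{1}{\left(44 + 586\right) - 666876} = \frac{1}{630 - 666876} = \frac{1}{-666246} = - \frac{1}{666246}$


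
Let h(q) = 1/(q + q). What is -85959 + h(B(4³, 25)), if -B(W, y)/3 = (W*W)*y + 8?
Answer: -52817335633/614448 ≈ -85959.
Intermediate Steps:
B(W, y) = -24 - 3*y*W² (B(W, y) = -3*((W*W)*y + 8) = -3*(W²*y + 8) = -3*(y*W² + 8) = -3*(8 + y*W²) = -24 - 3*y*W²)
h(q) = 1/(2*q)
-85959 + h(B(4³, 25)) = -85959 + 1/(2*(-24 - 3*25*(4³)²)) = -85959 + 1/(2*(-24 - 3*25*64²)) = -85959 + 1/(2*(-24 - 3*25*4096)) = -85959 + 1/(2*(-24 - 307200)) = -85959 + (½)/(-307224) = -85959 + (½)*(-1/307224) = -85959 - 1/614448 = -52817335633/614448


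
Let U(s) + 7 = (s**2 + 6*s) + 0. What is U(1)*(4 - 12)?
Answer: 0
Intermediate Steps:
U(s) = -7 + s**2 + 6*s (U(s) = -7 + ((s**2 + 6*s) + 0) = -7 + (s**2 + 6*s) = -7 + s**2 + 6*s)
U(1)*(4 - 12) = (-7 + 1**2 + 6*1)*(4 - 12) = (-7 + 1 + 6)*(-8) = 0*(-8) = 0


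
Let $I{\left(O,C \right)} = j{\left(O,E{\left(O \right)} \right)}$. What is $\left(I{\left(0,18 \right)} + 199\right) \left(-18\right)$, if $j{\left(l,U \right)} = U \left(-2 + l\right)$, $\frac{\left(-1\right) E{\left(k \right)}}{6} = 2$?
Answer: $-4014$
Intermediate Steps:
$E{\left(k \right)} = -12$ ($E{\left(k \right)} = \left(-6\right) 2 = -12$)
$I{\left(O,C \right)} = 24 - 12 O$ ($I{\left(O,C \right)} = - 12 \left(-2 + O\right) = 24 - 12 O$)
$\left(I{\left(0,18 \right)} + 199\right) \left(-18\right) = \left(\left(24 - 0\right) + 199\right) \left(-18\right) = \left(\left(24 + 0\right) + 199\right) \left(-18\right) = \left(24 + 199\right) \left(-18\right) = 223 \left(-18\right) = -4014$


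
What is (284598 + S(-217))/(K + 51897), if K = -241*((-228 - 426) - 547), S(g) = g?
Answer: 284381/341338 ≈ 0.83314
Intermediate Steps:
K = 289441 (K = -241*(-654 - 547) = -241*(-1201) = 289441)
(284598 + S(-217))/(K + 51897) = (284598 - 217)/(289441 + 51897) = 284381/341338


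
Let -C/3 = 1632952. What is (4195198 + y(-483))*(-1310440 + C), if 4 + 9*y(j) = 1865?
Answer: -234454590945328/9 ≈ -2.6051e+13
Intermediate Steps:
y(j) = 1861/9 (y(j) = -4/9 + (1/9)*1865 = -4/9 + 1865/9 = 1861/9)
C = -4898856 (C = -3*1632952 = -4898856)
(4195198 + y(-483))*(-1310440 + C) = (4195198 + 1861/9)*(-1310440 - 4898856) = (37758643/9)*(-6209296) = -234454590945328/9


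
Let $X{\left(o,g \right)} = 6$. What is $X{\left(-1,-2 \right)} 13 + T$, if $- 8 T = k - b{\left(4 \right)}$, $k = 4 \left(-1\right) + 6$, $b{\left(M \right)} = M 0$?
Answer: $\frac{311}{4} \approx 77.75$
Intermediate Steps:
$b{\left(M \right)} = 0$
$k = 2$ ($k = -4 + 6 = 2$)
$T = - \frac{1}{4}$ ($T = - \frac{2 - 0}{8} = - \frac{2 + 0}{8} = \left(- \frac{1}{8}\right) 2 = - \frac{1}{4} \approx -0.25$)
$X{\left(-1,-2 \right)} 13 + T = 6 \cdot 13 - \frac{1}{4} = 78 - \frac{1}{4} = \frac{311}{4}$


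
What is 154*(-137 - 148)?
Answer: -43890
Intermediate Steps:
154*(-137 - 148) = 154*(-285) = -43890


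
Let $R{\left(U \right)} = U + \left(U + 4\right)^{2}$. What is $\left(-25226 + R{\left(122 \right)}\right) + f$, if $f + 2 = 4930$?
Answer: $-4300$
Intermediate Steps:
$R{\left(U \right)} = U + \left(4 + U\right)^{2}$
$f = 4928$ ($f = -2 + 4930 = 4928$)
$\left(-25226 + R{\left(122 \right)}\right) + f = \left(-25226 + \left(122 + \left(4 + 122\right)^{2}\right)\right) + 4928 = \left(-25226 + \left(122 + 126^{2}\right)\right) + 4928 = \left(-25226 + \left(122 + 15876\right)\right) + 4928 = \left(-25226 + 15998\right) + 4928 = -9228 + 4928 = -4300$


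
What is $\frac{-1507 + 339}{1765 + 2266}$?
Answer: $- \frac{1168}{4031} \approx -0.28975$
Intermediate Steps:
$\frac{-1507 + 339}{1765 + 2266} = - \frac{1168}{4031}$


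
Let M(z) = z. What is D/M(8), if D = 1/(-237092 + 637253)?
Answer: 1/3201288 ≈ 3.1237e-7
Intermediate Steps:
D = 1/400161 ≈ 2.4990e-6
D/M(8) = (1/400161)/8 = (1/400161)*(⅛) = 1/3201288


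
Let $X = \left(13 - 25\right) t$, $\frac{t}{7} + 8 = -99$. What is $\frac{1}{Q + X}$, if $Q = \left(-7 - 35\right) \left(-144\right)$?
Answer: $\frac{1}{15036} \approx 6.6507 \cdot 10^{-5}$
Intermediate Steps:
$t = -749$ ($t = -56 + 7 \left(-99\right) = -56 - 693 = -749$)
$Q = 6048$ ($Q = \left(-42\right) \left(-144\right) = 6048$)
$X = 8988$ ($X = \left(13 - 25\right) \left(-749\right) = \left(-12\right) \left(-749\right) = 8988$)
$\frac{1}{Q + X} = \frac{1}{6048 + 8988} = \frac{1}{15036}$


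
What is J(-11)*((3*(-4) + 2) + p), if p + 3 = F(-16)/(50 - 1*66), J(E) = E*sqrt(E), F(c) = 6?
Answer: 1177*I*sqrt(11)/8 ≈ 487.96*I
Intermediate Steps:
J(E) = E**(3/2)
p = -27/8 (p = -3 + 6/(50 - 1*66) = -3 + 6/(50 - 66) = -3 + 6/(-16) = -3 + 6*(-1/16) = -3 - 3/8 = -27/8 ≈ -3.3750)
J(-11)*((3*(-4) + 2) + p) = (-11)**(3/2)*((3*(-4) + 2) - 27/8) = (-11*I*sqrt(11))*((-12 + 2) - 27/8) = (-11*I*sqrt(11))*(-10 - 27/8) = -11*I*sqrt(11)*(-107/8) = 1177*I*sqrt(11)/8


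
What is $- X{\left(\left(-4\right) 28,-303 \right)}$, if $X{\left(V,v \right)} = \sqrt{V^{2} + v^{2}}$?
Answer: $- \sqrt{104353} \approx -323.04$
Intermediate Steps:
$- X{\left(\left(-4\right) 28,-303 \right)} = - \sqrt{\left(\left(-4\right) 28\right)^{2} + \left(-303\right)^{2}} = - \sqrt{\left(-112\right)^{2} + 91809} = - \sqrt{12544 + 91809} = - \sqrt{104353}$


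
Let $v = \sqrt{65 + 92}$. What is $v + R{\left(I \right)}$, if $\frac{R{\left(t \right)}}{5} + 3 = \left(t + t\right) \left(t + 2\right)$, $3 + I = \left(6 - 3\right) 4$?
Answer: $975 + \sqrt{157} \approx 987.53$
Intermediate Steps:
$I = 9$ ($I = -3 + \left(6 - 3\right) 4 = -3 + 3 \cdot 4 = -3 + 12 = 9$)
$v = \sqrt{157} \approx 12.53$
$R{\left(t \right)} = -15 + 10 t \left(2 + t\right)$ ($R{\left(t \right)} = -15 + 5 \left(t + t\right) \left(t + 2\right) = -15 + 5 \cdot 2 t \left(2 + t\right) = -15 + 10 t \left(2 + t\right)$)
$v + R{\left(I \right)} = \sqrt{157} + \left(-15 + 10 \cdot 9^{2} + 20 \cdot 9\right) = \sqrt{157} + \left(-15 + 10 \cdot 81 + 180\right) = \sqrt{157} + \left(-15 + 810 + 180\right) = \sqrt{157} + 975 = 975 + \sqrt{157}$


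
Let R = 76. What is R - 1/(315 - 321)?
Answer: 457/6 ≈ 76.167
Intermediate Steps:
R - 1/(315 - 321) = 76 - 1/(315 - 321) = 76 - 1/(-6) = 76 - 1*(-⅙) = 76 + ⅙ = 457/6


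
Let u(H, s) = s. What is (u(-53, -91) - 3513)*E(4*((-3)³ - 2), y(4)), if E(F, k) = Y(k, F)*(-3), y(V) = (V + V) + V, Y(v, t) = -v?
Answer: -129744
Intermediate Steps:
y(V) = 3*V (y(V) = 2*V + V = 3*V)
E(F, k) = 3*k (E(F, k) = -k*(-3) = 3*k)
(u(-53, -91) - 3513)*E(4*((-3)³ - 2), y(4)) = (-91 - 3513)*(3*(3*4)) = -10812*12 = -3604*36 = -129744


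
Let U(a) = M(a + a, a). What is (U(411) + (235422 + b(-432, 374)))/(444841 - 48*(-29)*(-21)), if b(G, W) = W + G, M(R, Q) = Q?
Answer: 235775/415609 ≈ 0.56730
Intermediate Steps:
b(G, W) = G + W
U(a) = a
(U(411) + (235422 + b(-432, 374)))/(444841 - 48*(-29)*(-21)) = (411 + (235422 + (-432 + 374)))/(444841 - 48*(-29)*(-21)) = (411 + (235422 - 58))/(444841 + 1392*(-21)) = (411 + 235364)/(444841 - 29232) = 235775/415609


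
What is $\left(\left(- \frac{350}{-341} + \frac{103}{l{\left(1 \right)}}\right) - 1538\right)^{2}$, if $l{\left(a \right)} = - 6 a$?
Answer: $\frac{10110943612441}{4186116} \approx 2.4154 \cdot 10^{6}$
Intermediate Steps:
$\left(\left(- \frac{350}{-341} + \frac{103}{l{\left(1 \right)}}\right) - 1538\right)^{2} = \left(\left(- \frac{350}{-341} + \frac{103}{\left(-6\right) 1}\right) - 1538\right)^{2} = \left(\left(\left(-350\right) \left(- \frac{1}{341}\right) + \frac{103}{-6}\right) - 1538\right)^{2} = \left(\left(\frac{350}{341} + 103 \left(- \frac{1}{6}\right)\right) - 1538\right)^{2} = \left(\left(\frac{350}{341} - \frac{103}{6}\right) - 1538\right)^{2} = \left(- \frac{33023}{2046} - 1538\right)^{2} = \left(- \frac{3179771}{2046}\right)^{2} = \frac{10110943612441}{4186116}$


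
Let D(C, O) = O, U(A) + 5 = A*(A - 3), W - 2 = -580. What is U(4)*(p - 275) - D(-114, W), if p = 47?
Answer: 806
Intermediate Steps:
W = -578 (W = 2 - 580 = -578)
U(A) = -5 + A*(-3 + A) (U(A) = -5 + A*(A - 3) = -5 + A*(-3 + A))
U(4)*(p - 275) - D(-114, W) = (-5 + 4² - 3*4)*(47 - 275) - 1*(-578) = (-5 + 16 - 12)*(-228) + 578 = -1*(-228) + 578 = 228 + 578 = 806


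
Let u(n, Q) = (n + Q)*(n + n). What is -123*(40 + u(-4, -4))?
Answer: -12792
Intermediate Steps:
u(n, Q) = 2*n*(Q + n) (u(n, Q) = (Q + n)*(2*n) = 2*n*(Q + n))
-123*(40 + u(-4, -4)) = -123*(40 + 2*(-4)*(-4 - 4)) = -123*(40 + 2*(-4)*(-8)) = -123*(40 + 64) = -123*104 = -12792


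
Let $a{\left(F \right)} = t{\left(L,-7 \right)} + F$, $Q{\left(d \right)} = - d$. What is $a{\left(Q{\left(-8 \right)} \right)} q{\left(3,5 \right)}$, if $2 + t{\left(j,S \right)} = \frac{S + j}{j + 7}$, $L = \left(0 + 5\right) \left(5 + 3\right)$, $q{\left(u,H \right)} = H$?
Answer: $\frac{1575}{47} \approx 33.511$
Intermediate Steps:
$L = 40$ ($L = 5 \cdot 8 = 40$)
$t{\left(j,S \right)} = -2 + \frac{S + j}{7 + j}$ ($t{\left(j,S \right)} = -2 + \frac{S + j}{j + 7} = -2 + \frac{S + j}{7 + j}$)
$a{\left(F \right)} = - \frac{61}{47} + F$ ($a{\left(F \right)} = \frac{-14 - 7 - 40}{7 + 40} + F = \frac{-14 - 7 - 40}{47} + F = \frac{1}{47} \left(-61\right) + F = - \frac{61}{47} + F$)
$a{\left(Q{\left(-8 \right)} \right)} q{\left(3,5 \right)} = \left(- \frac{61}{47} - -8\right) 5 = \left(- \frac{61}{47} + 8\right) 5 = \frac{315}{47} \cdot 5 = \frac{1575}{47}$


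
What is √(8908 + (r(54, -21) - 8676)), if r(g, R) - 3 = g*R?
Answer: I*√899 ≈ 29.983*I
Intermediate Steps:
r(g, R) = 3 + R*g (r(g, R) = 3 + g*R = 3 + R*g)
√(8908 + (r(54, -21) - 8676)) = √(8908 + ((3 - 21*54) - 8676)) = √(8908 + ((3 - 1134) - 8676)) = √(8908 + (-1131 - 8676)) = √(8908 - 9807) = √(-899) = I*√899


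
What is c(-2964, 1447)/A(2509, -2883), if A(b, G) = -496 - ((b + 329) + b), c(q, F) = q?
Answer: 2964/5843 ≈ 0.50727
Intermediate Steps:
A(b, G) = -825 - 2*b (A(b, G) = -496 - ((329 + b) + b) = -496 - (329 + 2*b) = -496 + (-329 - 2*b) = -825 - 2*b)
c(-2964, 1447)/A(2509, -2883) = -2964/(-825 - 2*2509) = -2964/(-825 - 5018) = -2964/(-5843) = -2964*(-1/5843) = 2964/5843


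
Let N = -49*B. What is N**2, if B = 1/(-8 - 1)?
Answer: 2401/81 ≈ 29.642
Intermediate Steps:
B = -1/9 (B = 1/(-9) = -1/9 ≈ -0.11111)
N = 49/9 (N = -49*(-1/9) = 49/9 ≈ 5.4444)
N**2 = (49/9)**2 = 2401/81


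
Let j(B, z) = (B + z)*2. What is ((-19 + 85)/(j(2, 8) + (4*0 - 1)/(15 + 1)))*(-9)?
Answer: -864/29 ≈ -29.793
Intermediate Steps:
j(B, z) = 2*B + 2*z
((-19 + 85)/(j(2, 8) + (4*0 - 1)/(15 + 1)))*(-9) = ((-19 + 85)/((2*2 + 2*8) + (4*0 - 1)/(15 + 1)))*(-9) = (66/((4 + 16) + (0 - 1)/16))*(-9) = (66/(20 - 1*1/16))*(-9) = (66/(20 - 1/16))*(-9) = (66/(319/16))*(-9) = (66*(16/319))*(-9) = (96/29)*(-9) = -864/29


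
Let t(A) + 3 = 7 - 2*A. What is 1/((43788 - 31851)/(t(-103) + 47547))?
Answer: 15919/3979 ≈ 4.0008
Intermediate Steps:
t(A) = 4 - 2*A (t(A) = -3 + (7 - 2*A) = 4 - 2*A)
1/((43788 - 31851)/(t(-103) + 47547)) = 1/((43788 - 31851)/((4 - 2*(-103)) + 47547)) = 1/(11937/((4 + 206) + 47547)) = 1/(11937/(210 + 47547)) = 1/(11937/47757) = 1/(11937*(1/47757)) = 1/(3979/15919) = 15919/3979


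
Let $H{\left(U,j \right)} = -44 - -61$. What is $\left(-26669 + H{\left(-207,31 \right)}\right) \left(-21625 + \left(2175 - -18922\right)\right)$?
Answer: $14072256$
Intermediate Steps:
$H{\left(U,j \right)} = 17$ ($H{\left(U,j \right)} = -44 + 61 = 17$)
$\left(-26669 + H{\left(-207,31 \right)}\right) \left(-21625 + \left(2175 - -18922\right)\right) = \left(-26669 + 17\right) \left(-21625 + \left(2175 - -18922\right)\right) = - 26652 \left(-21625 + \left(2175 + 18922\right)\right) = - 26652 \left(-21625 + 21097\right) = \left(-26652\right) \left(-528\right) = 14072256$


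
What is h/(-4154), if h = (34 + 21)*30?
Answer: -825/2077 ≈ -0.39721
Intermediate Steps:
h = 1650 (h = 55*30 = 1650)
h/(-4154) = 1650/(-4154) = 1650*(-1/4154) = -825/2077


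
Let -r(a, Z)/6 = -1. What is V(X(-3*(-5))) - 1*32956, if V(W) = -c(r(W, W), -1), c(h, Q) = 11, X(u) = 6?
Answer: -32967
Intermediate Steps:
r(a, Z) = 6 (r(a, Z) = -6*(-1) = 6)
V(W) = -11 (V(W) = -1*11 = -11)
V(X(-3*(-5))) - 1*32956 = -11 - 1*32956 = -11 - 32956 = -32967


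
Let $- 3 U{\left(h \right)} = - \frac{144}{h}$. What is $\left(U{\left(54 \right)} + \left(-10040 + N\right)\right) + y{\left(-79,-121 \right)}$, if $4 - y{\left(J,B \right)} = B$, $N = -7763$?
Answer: $- \frac{159094}{9} \approx -17677.0$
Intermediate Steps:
$y{\left(J,B \right)} = 4 - B$
$U{\left(h \right)} = \frac{48}{h}$ ($U{\left(h \right)} = - \frac{\left(-144\right) \frac{1}{h}}{3} = \frac{48}{h}$)
$\left(U{\left(54 \right)} + \left(-10040 + N\right)\right) + y{\left(-79,-121 \right)} = \left(\frac{48}{54} - 17803\right) + \left(4 - -121\right) = \left(48 \cdot \frac{1}{54} - 17803\right) + \left(4 + 121\right) = \left(\frac{8}{9} - 17803\right) + 125 = - \frac{160219}{9} + 125 = - \frac{159094}{9}$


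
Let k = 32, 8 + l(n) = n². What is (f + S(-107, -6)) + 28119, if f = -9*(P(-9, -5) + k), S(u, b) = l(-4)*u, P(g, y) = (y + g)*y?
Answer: 26345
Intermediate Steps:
l(n) = -8 + n²
P(g, y) = y*(g + y) (P(g, y) = (g + y)*y = y*(g + y))
S(u, b) = 8*u (S(u, b) = (-8 + (-4)²)*u = (-8 + 16)*u = 8*u)
f = -918 (f = -9*(-5*(-9 - 5) + 32) = -9*(-5*(-14) + 32) = -9*(70 + 32) = -9*102 = -918)
(f + S(-107, -6)) + 28119 = (-918 + 8*(-107)) + 28119 = (-918 - 856) + 28119 = -1774 + 28119 = 26345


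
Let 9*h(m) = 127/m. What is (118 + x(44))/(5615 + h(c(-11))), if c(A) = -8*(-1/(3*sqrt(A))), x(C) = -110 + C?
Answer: 168180480/18160435019 - 158496*I*sqrt(11)/18160435019 ≈ 0.0092608 - 2.8946e-5*I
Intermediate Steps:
c(A) = 8/(3*sqrt(A)) (c(A) = -(-8)/(3*sqrt(A)) = 8/(3*sqrt(A)))
h(m) = 127/(9*m) (h(m) = (127/m)/9 = 127/(9*m))
(118 + x(44))/(5615 + h(c(-11))) = (118 + (-110 + 44))/(5615 + 127/(9*((8/(3*sqrt(-11)))))) = (118 - 66)/(5615 + 127/(9*((8*(-I*sqrt(11)/11)/3)))) = 52/(5615 + 127/(9*((-8*I*sqrt(11)/33)))) = 52/(5615 + 127*(3*I*sqrt(11)/8)/9) = 52/(5615 + 127*I*sqrt(11)/24)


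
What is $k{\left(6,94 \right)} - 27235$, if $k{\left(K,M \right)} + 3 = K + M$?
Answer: $-27138$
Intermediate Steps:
$k{\left(K,M \right)} = -3 + K + M$ ($k{\left(K,M \right)} = -3 + \left(K + M\right) = -3 + K + M$)
$k{\left(6,94 \right)} - 27235 = \left(-3 + 6 + 94\right) - 27235 = 97 - 27235 = -27138$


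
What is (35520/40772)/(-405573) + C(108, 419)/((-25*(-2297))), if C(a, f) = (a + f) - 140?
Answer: 533116742981/79131756982775 ≈ 0.0067371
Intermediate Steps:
C(a, f) = -140 + a + f
(35520/40772)/(-405573) + C(108, 419)/((-25*(-2297))) = (35520/40772)/(-405573) + (-140 + 108 + 419)/((-25*(-2297))) = (35520*(1/40772))*(-1/405573) + 387/57425 = (8880/10193)*(-1/405573) + 387*(1/57425) = -2960/1378001863 + 387/57425 = 533116742981/79131756982775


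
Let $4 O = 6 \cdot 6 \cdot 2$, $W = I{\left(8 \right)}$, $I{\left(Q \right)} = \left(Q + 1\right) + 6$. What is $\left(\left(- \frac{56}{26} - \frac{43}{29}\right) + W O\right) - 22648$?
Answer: $- \frac{8437877}{377} \approx -22382.0$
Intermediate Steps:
$I{\left(Q \right)} = 7 + Q$ ($I{\left(Q \right)} = \left(1 + Q\right) + 6 = 7 + Q$)
$W = 15$ ($W = 7 + 8 = 15$)
$O = 18$ ($O = \frac{6 \cdot 6 \cdot 2}{4} = \frac{36 \cdot 2}{4} = \frac{1}{4} \cdot 72 = 18$)
$\left(\left(- \frac{56}{26} - \frac{43}{29}\right) + W O\right) - 22648 = \left(\left(- \frac{56}{26} - \frac{43}{29}\right) + 15 \cdot 18\right) - 22648 = \left(\left(\left(-56\right) \frac{1}{26} - \frac{43}{29}\right) + 270\right) - 22648 = \left(\left(- \frac{28}{13} - \frac{43}{29}\right) + 270\right) - 22648 = \left(- \frac{1371}{377} + 270\right) - 22648 = \frac{100419}{377} - 22648 = - \frac{8437877}{377}$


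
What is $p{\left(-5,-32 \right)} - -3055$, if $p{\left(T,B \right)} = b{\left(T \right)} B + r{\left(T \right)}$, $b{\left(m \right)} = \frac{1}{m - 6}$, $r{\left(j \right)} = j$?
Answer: $\frac{33582}{11} \approx 3052.9$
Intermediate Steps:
$b{\left(m \right)} = \frac{1}{-6 + m}$
$p{\left(T,B \right)} = T + \frac{B}{-6 + T}$ ($p{\left(T,B \right)} = \frac{B}{-6 + T} + T = T + \frac{B}{-6 + T}$)
$p{\left(-5,-32 \right)} - -3055 = \frac{-32 - 5 \left(-6 - 5\right)}{-6 - 5} - -3055 = \frac{-32 - -55}{-11} + 3055 = - \frac{-32 + 55}{11} + 3055 = \left(- \frac{1}{11}\right) 23 + 3055 = - \frac{23}{11} + 3055 = \frac{33582}{11}$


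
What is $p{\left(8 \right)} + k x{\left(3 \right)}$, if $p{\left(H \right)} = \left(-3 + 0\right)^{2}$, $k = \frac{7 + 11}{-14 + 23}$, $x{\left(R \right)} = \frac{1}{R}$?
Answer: $\frac{29}{3} \approx 9.6667$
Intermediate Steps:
$k = 2$ ($k = \frac{18}{9} = 18 \cdot \frac{1}{9} = 2$)
$p{\left(H \right)} = 9$ ($p{\left(H \right)} = \left(-3\right)^{2} = 9$)
$p{\left(8 \right)} + k x{\left(3 \right)} = 9 + \frac{2}{3} = \frac{29}{3}$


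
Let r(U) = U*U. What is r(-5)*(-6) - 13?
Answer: -163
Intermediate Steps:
r(U) = U²
r(-5)*(-6) - 13 = (-5)²*(-6) - 13 = 25*(-6) - 13 = -150 - 13 = -163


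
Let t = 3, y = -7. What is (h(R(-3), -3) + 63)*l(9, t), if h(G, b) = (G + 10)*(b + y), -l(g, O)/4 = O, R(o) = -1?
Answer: 324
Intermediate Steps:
l(g, O) = -4*O
h(G, b) = (-7 + b)*(10 + G) (h(G, b) = (G + 10)*(b - 7) = (10 + G)*(-7 + b) = (-7 + b)*(10 + G))
(h(R(-3), -3) + 63)*l(9, t) = ((-70 - 7*(-1) + 10*(-3) - 1*(-3)) + 63)*(-4*3) = ((-70 + 7 - 30 + 3) + 63)*(-12) = (-90 + 63)*(-12) = -27*(-12) = 324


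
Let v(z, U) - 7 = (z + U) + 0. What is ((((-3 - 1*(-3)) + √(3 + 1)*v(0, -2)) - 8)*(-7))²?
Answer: 196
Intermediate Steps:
v(z, U) = 7 + U + z (v(z, U) = 7 + ((z + U) + 0) = 7 + ((U + z) + 0) = 7 + (U + z) = 7 + U + z)
((((-3 - 1*(-3)) + √(3 + 1)*v(0, -2)) - 8)*(-7))² = ((((-3 - 1*(-3)) + √(3 + 1)*(7 - 2 + 0)) - 8)*(-7))² = ((((-3 + 3) + √4*5) - 8)*(-7))² = (((0 + 2*5) - 8)*(-7))² = (((0 + 10) - 8)*(-7))² = ((10 - 8)*(-7))² = (2*(-7))² = (-14)² = 196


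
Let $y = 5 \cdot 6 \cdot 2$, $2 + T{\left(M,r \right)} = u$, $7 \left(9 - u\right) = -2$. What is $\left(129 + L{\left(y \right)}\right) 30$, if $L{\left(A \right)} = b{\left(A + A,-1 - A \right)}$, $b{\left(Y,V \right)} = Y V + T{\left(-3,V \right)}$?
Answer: $- \frac{1508580}{7} \approx -2.1551 \cdot 10^{5}$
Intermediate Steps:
$u = \frac{65}{7}$ ($u = 9 - - \frac{2}{7} = 9 + \frac{2}{7} = \frac{65}{7} \approx 9.2857$)
$T{\left(M,r \right)} = \frac{51}{7}$ ($T{\left(M,r \right)} = -2 + \frac{65}{7} = \frac{51}{7}$)
$y = 60$ ($y = 30 \cdot 2 = 60$)
$b{\left(Y,V \right)} = \frac{51}{7} + V Y$ ($b{\left(Y,V \right)} = Y V + \frac{51}{7} = V Y + \frac{51}{7} = \frac{51}{7} + V Y$)
$L{\left(A \right)} = \frac{51}{7} + 2 A \left(-1 - A\right)$ ($L{\left(A \right)} = \frac{51}{7} + \left(-1 - A\right) \left(A + A\right) = \frac{51}{7} + \left(-1 - A\right) 2 A = \frac{51}{7} + 2 A \left(-1 - A\right)$)
$\left(129 + L{\left(y \right)}\right) 30 = \left(129 + \left(\frac{51}{7} - 120 \left(1 + 60\right)\right)\right) 30 = \left(129 + \left(\frac{51}{7} - 120 \cdot 61\right)\right) 30 = \left(129 + \left(\frac{51}{7} - 7320\right)\right) 30 = \left(129 - \frac{51189}{7}\right) 30 = \left(- \frac{50286}{7}\right) 30 = - \frac{1508580}{7}$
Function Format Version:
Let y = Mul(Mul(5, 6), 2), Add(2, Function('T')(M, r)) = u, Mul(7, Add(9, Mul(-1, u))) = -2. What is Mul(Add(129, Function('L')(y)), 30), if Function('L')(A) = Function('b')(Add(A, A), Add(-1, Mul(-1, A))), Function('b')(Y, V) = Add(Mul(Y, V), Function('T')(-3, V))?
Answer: Rational(-1508580, 7) ≈ -2.1551e+5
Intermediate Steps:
u = Rational(65, 7) (u = Add(9, Mul(Rational(-1, 7), -2)) = Add(9, Rational(2, 7)) = Rational(65, 7) ≈ 9.2857)
Function('T')(M, r) = Rational(51, 7) (Function('T')(M, r) = Add(-2, Rational(65, 7)) = Rational(51, 7))
y = 60 (y = Mul(30, 2) = 60)
Function('b')(Y, V) = Add(Rational(51, 7), Mul(V, Y)) (Function('b')(Y, V) = Add(Mul(Y, V), Rational(51, 7)) = Add(Mul(V, Y), Rational(51, 7)) = Add(Rational(51, 7), Mul(V, Y)))
Function('L')(A) = Add(Rational(51, 7), Mul(2, A, Add(-1, Mul(-1, A)))) (Function('L')(A) = Add(Rational(51, 7), Mul(Add(-1, Mul(-1, A)), Add(A, A))) = Add(Rational(51, 7), Mul(Add(-1, Mul(-1, A)), Mul(2, A))) = Add(Rational(51, 7), Mul(2, A, Add(-1, Mul(-1, A)))))
Mul(Add(129, Function('L')(y)), 30) = Mul(Add(129, Add(Rational(51, 7), Mul(-2, 60, Add(1, 60)))), 30) = Mul(Add(129, Add(Rational(51, 7), Mul(-2, 60, 61))), 30) = Mul(Add(129, Add(Rational(51, 7), -7320)), 30) = Mul(Add(129, Rational(-51189, 7)), 30) = Mul(Rational(-50286, 7), 30) = Rational(-1508580, 7)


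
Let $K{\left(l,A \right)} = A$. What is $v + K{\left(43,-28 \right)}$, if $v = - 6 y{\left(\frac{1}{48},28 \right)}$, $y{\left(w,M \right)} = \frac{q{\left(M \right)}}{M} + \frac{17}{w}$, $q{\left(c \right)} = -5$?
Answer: $- \frac{68921}{14} \approx -4922.9$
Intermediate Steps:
$y{\left(w,M \right)} = - \frac{5}{M} + \frac{17}{w}$
$v = - \frac{68529}{14}$ ($v = - 6 \left(- \frac{5}{28} + \frac{17}{\frac{1}{48}}\right) = - 6 \left(\left(-5\right) \frac{1}{28} + 17 \frac{1}{\frac{1}{48}}\right) = - 6 \left(- \frac{5}{28} + 17 \cdot 48\right) = - 6 \left(- \frac{5}{28} + 816\right) = \left(-6\right) \frac{22843}{28} = - \frac{68529}{14} \approx -4894.9$)
$v + K{\left(43,-28 \right)} = - \frac{68529}{14} - 28 = - \frac{68921}{14}$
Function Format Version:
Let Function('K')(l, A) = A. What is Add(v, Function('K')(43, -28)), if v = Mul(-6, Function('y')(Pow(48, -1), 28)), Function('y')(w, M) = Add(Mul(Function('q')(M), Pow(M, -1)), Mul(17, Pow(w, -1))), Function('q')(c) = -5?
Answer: Rational(-68921, 14) ≈ -4922.9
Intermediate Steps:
Function('y')(w, M) = Add(Mul(-5, Pow(M, -1)), Mul(17, Pow(w, -1)))
v = Rational(-68529, 14) (v = Mul(-6, Add(Mul(-5, Pow(28, -1)), Mul(17, Pow(Pow(48, -1), -1)))) = Mul(-6, Add(Mul(-5, Rational(1, 28)), Mul(17, Pow(Rational(1, 48), -1)))) = Mul(-6, Add(Rational(-5, 28), Mul(17, 48))) = Mul(-6, Add(Rational(-5, 28), 816)) = Mul(-6, Rational(22843, 28)) = Rational(-68529, 14) ≈ -4894.9)
Add(v, Function('K')(43, -28)) = Add(Rational(-68529, 14), -28) = Rational(-68921, 14)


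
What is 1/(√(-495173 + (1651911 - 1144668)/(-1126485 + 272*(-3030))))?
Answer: -I*√5815253505052065/53661513546 ≈ -0.0014211*I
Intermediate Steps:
1/(√(-495173 + (1651911 - 1144668)/(-1126485 + 272*(-3030)))) = 1/(√(-495173 + 507243/(-1126485 - 824160))) = 1/(√(-495173 + 507243/(-1950645))) = 1/(√(-495173 + 507243*(-1/1950645))) = 1/(√(-495173 - 169081/650215)) = 1/(√(-321969081276/650215)) = 1/(6*I*√5815253505052065/650215) = -I*√5815253505052065/53661513546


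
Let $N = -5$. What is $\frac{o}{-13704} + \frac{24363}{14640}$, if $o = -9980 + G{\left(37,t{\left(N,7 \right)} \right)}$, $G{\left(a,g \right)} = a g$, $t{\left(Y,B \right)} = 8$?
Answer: $\frac{6606171}{2786480} \approx 2.3708$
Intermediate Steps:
$o = -9684$ ($o = -9980 + 37 \cdot 8 = -9980 + 296 = -9684$)
$\frac{o}{-13704} + \frac{24363}{14640} = - \frac{9684}{-13704} + \frac{24363}{14640} = \left(-9684\right) \left(- \frac{1}{13704}\right) + 24363 \cdot \frac{1}{14640} = \frac{807}{1142} + \frac{8121}{4880} = \frac{6606171}{2786480}$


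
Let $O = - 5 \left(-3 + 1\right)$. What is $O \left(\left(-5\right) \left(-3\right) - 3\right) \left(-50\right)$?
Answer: $-6000$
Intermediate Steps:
$O = 10$ ($O = \left(-5\right) \left(-2\right) = 10$)
$O \left(\left(-5\right) \left(-3\right) - 3\right) \left(-50\right) = 10 \left(\left(-5\right) \left(-3\right) - 3\right) \left(-50\right) = 10 \left(15 - 3\right) \left(-50\right) = 10 \cdot 12 \left(-50\right) = 120 \left(-50\right) = -6000$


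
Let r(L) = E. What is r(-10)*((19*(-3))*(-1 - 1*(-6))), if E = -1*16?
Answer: 4560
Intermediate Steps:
E = -16
r(L) = -16
r(-10)*((19*(-3))*(-1 - 1*(-6))) = -16*19*(-3)*(-1 - 1*(-6)) = -(-912)*(-1 + 6) = -(-912)*5 = -16*(-285) = 4560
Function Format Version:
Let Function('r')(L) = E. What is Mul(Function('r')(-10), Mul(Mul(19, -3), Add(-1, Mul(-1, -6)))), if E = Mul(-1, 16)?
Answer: 4560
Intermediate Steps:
E = -16
Function('r')(L) = -16
Mul(Function('r')(-10), Mul(Mul(19, -3), Add(-1, Mul(-1, -6)))) = Mul(-16, Mul(Mul(19, -3), Add(-1, Mul(-1, -6)))) = Mul(-16, Mul(-57, Add(-1, 6))) = Mul(-16, Mul(-57, 5)) = Mul(-16, -285) = 4560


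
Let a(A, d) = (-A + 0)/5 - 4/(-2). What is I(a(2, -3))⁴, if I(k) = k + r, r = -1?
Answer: 81/625 ≈ 0.12960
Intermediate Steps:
a(A, d) = 2 - A/5 (a(A, d) = -A*(⅕) - 4*(-½) = -A/5 + 2 = 2 - A/5)
I(k) = -1 + k (I(k) = k - 1 = -1 + k)
I(a(2, -3))⁴ = (-1 + (2 - ⅕*2))⁴ = (-1 + (2 - ⅖))⁴ = (-1 + 8/5)⁴ = (⅗)⁴ = 81/625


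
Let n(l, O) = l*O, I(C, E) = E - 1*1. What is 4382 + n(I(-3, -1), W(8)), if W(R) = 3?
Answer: 4376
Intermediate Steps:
I(C, E) = -1 + E (I(C, E) = E - 1 = -1 + E)
n(l, O) = O*l
4382 + n(I(-3, -1), W(8)) = 4382 + 3*(-1 - 1) = 4382 + 3*(-2) = 4382 - 6 = 4376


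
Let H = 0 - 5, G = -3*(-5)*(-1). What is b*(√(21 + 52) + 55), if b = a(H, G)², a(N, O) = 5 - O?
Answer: 22000 + 400*√73 ≈ 25418.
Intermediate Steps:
G = -15 (G = 15*(-1) = -15)
H = -5
b = 400 (b = (5 - 1*(-15))² = (5 + 15)² = 20² = 400)
b*(√(21 + 52) + 55) = 400*(√(21 + 52) + 55) = 400*(√73 + 55) = 400*(55 + √73) = 22000 + 400*√73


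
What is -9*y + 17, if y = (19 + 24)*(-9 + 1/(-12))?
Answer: 14129/4 ≈ 3532.3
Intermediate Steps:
y = -4687/12 (y = 43*(-9 - 1/12) = 43*(-109/12) = -4687/12 ≈ -390.58)
-9*y + 17 = -9*(-4687/12) + 17 = 14061/4 + 17 = 14129/4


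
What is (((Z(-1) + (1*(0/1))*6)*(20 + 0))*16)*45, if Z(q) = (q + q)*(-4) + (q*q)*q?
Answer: 100800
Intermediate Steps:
Z(q) = q³ - 8*q (Z(q) = (2*q)*(-4) + q²*q = -8*q + q³ = q³ - 8*q)
(((Z(-1) + (1*(0/1))*6)*(20 + 0))*16)*45 = (((-(-8 + (-1)²) + (1*(0/1))*6)*(20 + 0))*16)*45 = (((-(-8 + 1) + (1*(0*1))*6)*20)*16)*45 = (((-1*(-7) + (1*0)*6)*20)*16)*45 = (((7 + 0*6)*20)*16)*45 = (((7 + 0)*20)*16)*45 = ((7*20)*16)*45 = (140*16)*45 = 2240*45 = 100800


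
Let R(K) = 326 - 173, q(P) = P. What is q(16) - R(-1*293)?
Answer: -137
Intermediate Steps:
R(K) = 153
q(16) - R(-1*293) = 16 - 1*153 = 16 - 153 = -137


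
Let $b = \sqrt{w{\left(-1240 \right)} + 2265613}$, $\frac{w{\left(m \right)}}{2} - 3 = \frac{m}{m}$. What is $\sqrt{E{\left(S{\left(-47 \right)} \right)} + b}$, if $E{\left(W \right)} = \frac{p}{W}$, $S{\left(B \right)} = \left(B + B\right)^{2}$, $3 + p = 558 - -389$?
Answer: $\frac{\sqrt{236 + 2209 \sqrt{2265621}}}{47} \approx 38.798$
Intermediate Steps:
$p = 944$ ($p = -3 + \left(558 - -389\right) = -3 + \left(558 + 389\right) = -3 + 947 = 944$)
$w{\left(m \right)} = 8$ ($w{\left(m \right)} = 6 + 2 \frac{m}{m} = 6 + 2 \cdot 1 = 6 + 2 = 8$)
$S{\left(B \right)} = 4 B^{2}$ ($S{\left(B \right)} = \left(2 B\right)^{2} = 4 B^{2}$)
$b = \sqrt{2265621}$ ($b = \sqrt{8 + 2265613} = \sqrt{2265621} \approx 1505.2$)
$E{\left(W \right)} = \frac{944}{W}$
$\sqrt{E{\left(S{\left(-47 \right)} \right)} + b} = \sqrt{\frac{944}{4 \left(-47\right)^{2}} + \sqrt{2265621}} = \sqrt{\frac{944}{4 \cdot 2209} + \sqrt{2265621}} = \sqrt{\frac{944}{8836} + \sqrt{2265621}} = \sqrt{944 \cdot \frac{1}{8836} + \sqrt{2265621}} = \sqrt{\frac{236}{2209} + \sqrt{2265621}}$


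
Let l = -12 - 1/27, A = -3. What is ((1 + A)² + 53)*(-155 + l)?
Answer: -85690/9 ≈ -9521.1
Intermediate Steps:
l = -325/27 (l = -12 - 1*1/27 = -12 - 1/27 = -325/27 ≈ -12.037)
((1 + A)² + 53)*(-155 + l) = ((1 - 3)² + 53)*(-155 - 325/27) = ((-2)² + 53)*(-4510/27) = (4 + 53)*(-4510/27) = 57*(-4510/27) = -85690/9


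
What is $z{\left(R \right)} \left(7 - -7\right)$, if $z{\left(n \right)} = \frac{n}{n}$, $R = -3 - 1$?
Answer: $14$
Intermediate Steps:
$R = -4$ ($R = -3 - 1 = -4$)
$z{\left(n \right)} = 1$
$z{\left(R \right)} \left(7 - -7\right) = 1 \left(7 - -7\right) = 1 \left(7 + 7\right) = 1 \cdot 14 = 14$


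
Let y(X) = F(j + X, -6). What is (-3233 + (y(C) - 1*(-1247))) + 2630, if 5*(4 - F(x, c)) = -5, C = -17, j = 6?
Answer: 649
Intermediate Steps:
F(x, c) = 5 (F(x, c) = 4 - 1/5*(-5) = 4 + 1 = 5)
y(X) = 5
(-3233 + (y(C) - 1*(-1247))) + 2630 = (-3233 + (5 - 1*(-1247))) + 2630 = (-3233 + (5 + 1247)) + 2630 = (-3233 + 1252) + 2630 = -1981 + 2630 = 649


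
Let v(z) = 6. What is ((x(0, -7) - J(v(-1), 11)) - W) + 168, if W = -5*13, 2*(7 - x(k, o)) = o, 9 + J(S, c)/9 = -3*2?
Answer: 757/2 ≈ 378.50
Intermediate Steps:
J(S, c) = -135 (J(S, c) = -81 + 9*(-3*2) = -81 + 9*(-6) = -81 - 54 = -135)
x(k, o) = 7 - o/2
W = -65
((x(0, -7) - J(v(-1), 11)) - W) + 168 = (((7 - ½*(-7)) - 1*(-135)) - 1*(-65)) + 168 = (((7 + 7/2) + 135) + 65) + 168 = ((21/2 + 135) + 65) + 168 = (291/2 + 65) + 168 = 421/2 + 168 = 757/2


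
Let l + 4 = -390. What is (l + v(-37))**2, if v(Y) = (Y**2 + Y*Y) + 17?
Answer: 5574321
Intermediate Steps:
v(Y) = 17 + 2*Y**2 (v(Y) = (Y**2 + Y**2) + 17 = 2*Y**2 + 17 = 17 + 2*Y**2)
l = -394 (l = -4 - 390 = -394)
(l + v(-37))**2 = (-394 + (17 + 2*(-37)**2))**2 = (-394 + (17 + 2*1369))**2 = (-394 + (17 + 2738))**2 = (-394 + 2755)**2 = 2361**2 = 5574321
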